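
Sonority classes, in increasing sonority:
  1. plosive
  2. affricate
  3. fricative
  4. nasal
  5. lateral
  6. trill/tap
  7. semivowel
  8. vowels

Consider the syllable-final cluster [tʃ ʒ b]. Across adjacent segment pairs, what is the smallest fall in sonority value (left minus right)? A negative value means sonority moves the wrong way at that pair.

-1

/tʃ/ is an affricate (sonority 2).
/ʒ/ is a fricative (sonority 3).
/b/ is a plosive (sonority 1).
/tʃ/→/ʒ/: change -1.
/ʒ/→/b/: change +2.
Minimum = -1.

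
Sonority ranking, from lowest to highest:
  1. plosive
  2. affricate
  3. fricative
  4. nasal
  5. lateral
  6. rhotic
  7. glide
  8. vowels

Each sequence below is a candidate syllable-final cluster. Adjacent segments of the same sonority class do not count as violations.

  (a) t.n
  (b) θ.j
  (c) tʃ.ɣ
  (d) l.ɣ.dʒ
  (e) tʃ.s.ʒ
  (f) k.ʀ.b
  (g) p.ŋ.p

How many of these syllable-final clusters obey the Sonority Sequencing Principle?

(a) sonority 1-4: ill-formed.
(b) sonority 3-7: ill-formed.
(c) sonority 2-3: ill-formed.
(d) sonority 5-3-2: well-formed.
(e) sonority 2-3-3: ill-formed.
(f) sonority 1-6-1: ill-formed.
(g) sonority 1-4-1: ill-formed.

1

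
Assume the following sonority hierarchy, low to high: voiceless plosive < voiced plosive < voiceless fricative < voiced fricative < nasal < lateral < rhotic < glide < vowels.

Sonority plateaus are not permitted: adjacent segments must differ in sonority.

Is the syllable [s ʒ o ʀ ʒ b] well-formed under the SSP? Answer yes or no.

yes

Onset: /s/ is a voiceless fricative (sonority 3), /ʒ/ is a voiced fricative (sonority 4); then the nucleus /o/ (sonority 9).
Onset profile 3-4-9 — rises to the nucleus.
Coda: /ʀ/ is a rhotic (sonority 7), /ʒ/ is a voiced fricative (sonority 4), /b/ is a voiced plosive (sonority 2).
Coda profile 9-7-4-2 — falls from the nucleus.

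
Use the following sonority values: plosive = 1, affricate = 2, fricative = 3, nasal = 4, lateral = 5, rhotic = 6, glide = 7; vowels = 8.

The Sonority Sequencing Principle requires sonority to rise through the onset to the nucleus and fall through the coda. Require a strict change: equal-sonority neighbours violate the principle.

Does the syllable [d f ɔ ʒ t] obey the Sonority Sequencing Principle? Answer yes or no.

yes

Onset: /d/ is a plosive (sonority 1), /f/ is a fricative (sonority 3); then the nucleus /ɔ/ (sonority 8).
Onset profile 1-3-8 — rises to the nucleus.
Coda: /ʒ/ is a fricative (sonority 3), /t/ is a plosive (sonority 1).
Coda profile 8-3-1 — falls from the nucleus.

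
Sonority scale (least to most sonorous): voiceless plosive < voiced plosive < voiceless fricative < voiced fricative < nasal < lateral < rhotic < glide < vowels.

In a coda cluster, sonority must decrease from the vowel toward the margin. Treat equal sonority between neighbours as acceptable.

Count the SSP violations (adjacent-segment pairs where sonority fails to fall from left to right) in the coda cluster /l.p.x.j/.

2

/l/: lateral = 6.
/p/: voiceless plosive = 1.
/x/: voiceless fricative = 3.
/j/: glide = 8.
/l/→/p/: 6→1 (falls) — ok.
/p/→/x/: 1→3 (does not fall) — violation.
/x/→/j/: 3→8 (does not fall) — violation.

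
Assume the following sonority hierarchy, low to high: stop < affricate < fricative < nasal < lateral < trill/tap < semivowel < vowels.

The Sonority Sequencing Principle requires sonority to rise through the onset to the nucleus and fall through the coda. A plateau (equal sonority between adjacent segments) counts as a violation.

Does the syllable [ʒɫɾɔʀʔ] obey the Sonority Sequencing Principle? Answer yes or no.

Onset: /ʒ/ is a fricative (sonority 3), /ɫ/ is a lateral (sonority 5), /ɾ/ is a trill/tap (sonority 6); then the nucleus /ɔ/ (sonority 8).
Onset profile 3-5-6-8 — rises to the nucleus.
Coda: /ʀ/ is a trill/tap (sonority 6), /ʔ/ is a stop (sonority 1).
Coda profile 8-6-1 — falls from the nucleus.

yes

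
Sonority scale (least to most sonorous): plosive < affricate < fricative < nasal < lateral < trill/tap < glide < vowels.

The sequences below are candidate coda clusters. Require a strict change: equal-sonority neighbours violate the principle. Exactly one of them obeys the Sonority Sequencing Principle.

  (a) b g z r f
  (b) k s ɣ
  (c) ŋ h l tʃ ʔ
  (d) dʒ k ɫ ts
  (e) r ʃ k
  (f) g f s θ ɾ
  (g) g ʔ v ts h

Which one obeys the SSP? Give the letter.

(a) b g z r f: profile 1-1-3-6-3 — violates.
(b) k s ɣ: profile 1-3-3 — violates.
(c) ŋ h l tʃ ʔ: profile 4-3-5-2-1 — violates.
(d) dʒ k ɫ ts: profile 2-1-5-2 — violates.
(e) r ʃ k: profile 6-3-1 — obeys.
(f) g f s θ ɾ: profile 1-3-3-3-6 — violates.
(g) g ʔ v ts h: profile 1-1-3-2-3 — violates.

e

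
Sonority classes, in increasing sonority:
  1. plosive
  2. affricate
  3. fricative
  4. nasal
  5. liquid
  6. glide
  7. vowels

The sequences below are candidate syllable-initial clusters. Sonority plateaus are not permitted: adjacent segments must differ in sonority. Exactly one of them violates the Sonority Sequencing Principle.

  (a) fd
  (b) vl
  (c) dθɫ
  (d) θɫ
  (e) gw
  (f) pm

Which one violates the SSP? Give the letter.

a

(a) fd: profile 3-1 — violates.
(b) vl: profile 3-5 — obeys.
(c) dθɫ: profile 1-3-5 — obeys.
(d) θɫ: profile 3-5 — obeys.
(e) gw: profile 1-6 — obeys.
(f) pm: profile 1-4 — obeys.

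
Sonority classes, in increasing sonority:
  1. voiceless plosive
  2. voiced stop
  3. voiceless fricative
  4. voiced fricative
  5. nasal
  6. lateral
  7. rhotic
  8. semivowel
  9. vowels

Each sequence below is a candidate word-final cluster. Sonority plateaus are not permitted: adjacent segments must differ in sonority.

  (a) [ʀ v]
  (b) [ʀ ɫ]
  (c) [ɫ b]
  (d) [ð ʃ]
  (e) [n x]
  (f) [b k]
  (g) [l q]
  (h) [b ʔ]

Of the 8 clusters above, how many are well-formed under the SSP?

(a) sonority 7-4: well-formed.
(b) sonority 7-6: well-formed.
(c) sonority 6-2: well-formed.
(d) sonority 4-3: well-formed.
(e) sonority 5-3: well-formed.
(f) sonority 2-1: well-formed.
(g) sonority 6-1: well-formed.
(h) sonority 2-1: well-formed.

8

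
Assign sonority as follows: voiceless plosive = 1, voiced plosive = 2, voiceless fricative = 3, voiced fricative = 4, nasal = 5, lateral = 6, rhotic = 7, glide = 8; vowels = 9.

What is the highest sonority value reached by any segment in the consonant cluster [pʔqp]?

1

/p/: voiceless plosive = 1.
/ʔ/: voiceless plosive = 1.
/q/: voiceless plosive = 1.
/p/: voiceless plosive = 1.
The maximum is 1.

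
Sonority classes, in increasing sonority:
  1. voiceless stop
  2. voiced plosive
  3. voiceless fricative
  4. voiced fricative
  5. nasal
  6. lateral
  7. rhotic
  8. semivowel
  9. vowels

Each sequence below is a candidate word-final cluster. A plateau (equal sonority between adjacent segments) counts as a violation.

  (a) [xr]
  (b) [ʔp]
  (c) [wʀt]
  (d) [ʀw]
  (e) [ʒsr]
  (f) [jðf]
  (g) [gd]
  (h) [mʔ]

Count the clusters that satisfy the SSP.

(a) 3-7 → violates
(b) 1-1 → violates
(c) 8-7-1 → obeys
(d) 7-8 → violates
(e) 4-3-7 → violates
(f) 8-4-3 → obeys
(g) 2-2 → violates
(h) 5-1 → obeys

3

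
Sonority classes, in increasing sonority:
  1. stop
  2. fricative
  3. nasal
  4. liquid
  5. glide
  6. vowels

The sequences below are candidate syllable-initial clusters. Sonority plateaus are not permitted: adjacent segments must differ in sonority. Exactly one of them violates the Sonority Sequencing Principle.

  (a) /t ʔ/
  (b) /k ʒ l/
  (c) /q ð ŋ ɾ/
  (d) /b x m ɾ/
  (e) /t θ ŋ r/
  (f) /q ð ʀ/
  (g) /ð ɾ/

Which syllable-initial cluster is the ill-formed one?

a

(a) sonority 1-1: ill-formed.
(b) sonority 1-2-4: well-formed.
(c) sonority 1-2-3-4: well-formed.
(d) sonority 1-2-3-4: well-formed.
(e) sonority 1-2-3-4: well-formed.
(f) sonority 1-2-4: well-formed.
(g) sonority 2-4: well-formed.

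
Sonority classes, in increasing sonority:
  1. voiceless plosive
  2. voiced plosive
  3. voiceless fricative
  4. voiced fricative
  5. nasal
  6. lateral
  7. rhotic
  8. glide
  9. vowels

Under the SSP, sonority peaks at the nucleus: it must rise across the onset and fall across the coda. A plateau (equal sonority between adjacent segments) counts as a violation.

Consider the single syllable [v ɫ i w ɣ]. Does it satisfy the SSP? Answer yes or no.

Onset: /v/ is a voiced fricative (sonority 4), /ɫ/ is a lateral (sonority 6); then the nucleus /i/ (sonority 9).
Onset profile 4-6-9 — rises to the nucleus.
Coda: /w/ is a glide (sonority 8), /ɣ/ is a voiced fricative (sonority 4).
Coda profile 9-8-4 — falls from the nucleus.

yes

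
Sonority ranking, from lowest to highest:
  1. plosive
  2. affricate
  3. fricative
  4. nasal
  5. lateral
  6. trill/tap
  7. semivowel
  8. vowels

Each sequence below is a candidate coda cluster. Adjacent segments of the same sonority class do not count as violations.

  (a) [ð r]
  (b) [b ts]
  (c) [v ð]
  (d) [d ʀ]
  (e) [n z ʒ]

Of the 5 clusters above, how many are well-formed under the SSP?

2

(a) [ð r]: profile 3-6 — violates.
(b) [b ts]: profile 1-2 — violates.
(c) [v ð]: profile 3-3 — obeys.
(d) [d ʀ]: profile 1-6 — violates.
(e) [n z ʒ]: profile 4-3-3 — obeys.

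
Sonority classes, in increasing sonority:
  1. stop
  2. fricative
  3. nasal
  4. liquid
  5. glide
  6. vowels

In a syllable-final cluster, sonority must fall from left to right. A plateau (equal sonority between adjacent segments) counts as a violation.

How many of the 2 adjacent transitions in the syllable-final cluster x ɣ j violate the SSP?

/x/: fricative = 2.
/ɣ/: fricative = 2.
/j/: glide = 5.
/x/→/ɣ/: 2→2 (plateau) — violation.
/ɣ/→/j/: 2→5 (does not fall) — violation.

2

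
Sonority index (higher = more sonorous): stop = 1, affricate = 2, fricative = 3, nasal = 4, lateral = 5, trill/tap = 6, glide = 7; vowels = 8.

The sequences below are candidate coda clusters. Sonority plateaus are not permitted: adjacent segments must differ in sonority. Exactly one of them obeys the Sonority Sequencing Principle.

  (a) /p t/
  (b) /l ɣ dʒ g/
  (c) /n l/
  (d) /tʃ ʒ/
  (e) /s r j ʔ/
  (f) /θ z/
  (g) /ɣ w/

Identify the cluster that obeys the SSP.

b

(a) 1-1 → violates
(b) 5-3-2-1 → obeys
(c) 4-5 → violates
(d) 2-3 → violates
(e) 3-6-7-1 → violates
(f) 3-3 → violates
(g) 3-7 → violates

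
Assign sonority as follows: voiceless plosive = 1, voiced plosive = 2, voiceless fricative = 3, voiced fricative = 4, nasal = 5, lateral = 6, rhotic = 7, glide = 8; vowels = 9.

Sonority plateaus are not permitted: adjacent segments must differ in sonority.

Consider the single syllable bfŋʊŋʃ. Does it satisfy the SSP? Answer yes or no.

yes

Onset: /b/ is a voiced plosive (sonority 2), /f/ is a voiceless fricative (sonority 3), /ŋ/ is a nasal (sonority 5); then the nucleus /ʊ/ (sonority 9).
Onset profile 2-3-5-9 — rises to the nucleus.
Coda: /ŋ/ is a nasal (sonority 5), /ʃ/ is a voiceless fricative (sonority 3).
Coda profile 9-5-3 — falls from the nucleus.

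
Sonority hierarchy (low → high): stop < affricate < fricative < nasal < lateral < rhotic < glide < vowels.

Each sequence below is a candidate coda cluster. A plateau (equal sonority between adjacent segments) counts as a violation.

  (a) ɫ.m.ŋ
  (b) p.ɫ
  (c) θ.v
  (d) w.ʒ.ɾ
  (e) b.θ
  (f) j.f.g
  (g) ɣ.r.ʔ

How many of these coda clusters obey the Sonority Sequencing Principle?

1

(a) 5-4-4 → violates
(b) 1-5 → violates
(c) 3-3 → violates
(d) 7-3-6 → violates
(e) 1-3 → violates
(f) 7-3-1 → obeys
(g) 3-6-1 → violates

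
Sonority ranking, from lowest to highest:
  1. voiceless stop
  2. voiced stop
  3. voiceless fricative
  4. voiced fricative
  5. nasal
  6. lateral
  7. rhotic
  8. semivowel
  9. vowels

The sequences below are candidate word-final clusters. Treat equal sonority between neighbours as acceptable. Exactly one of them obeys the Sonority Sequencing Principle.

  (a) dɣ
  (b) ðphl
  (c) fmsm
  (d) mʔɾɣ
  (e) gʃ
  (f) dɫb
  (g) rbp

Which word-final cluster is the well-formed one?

(a) 2-4 → violates
(b) 4-1-3-6 → violates
(c) 3-5-3-5 → violates
(d) 5-1-7-4 → violates
(e) 2-3 → violates
(f) 2-6-2 → violates
(g) 7-2-1 → obeys

g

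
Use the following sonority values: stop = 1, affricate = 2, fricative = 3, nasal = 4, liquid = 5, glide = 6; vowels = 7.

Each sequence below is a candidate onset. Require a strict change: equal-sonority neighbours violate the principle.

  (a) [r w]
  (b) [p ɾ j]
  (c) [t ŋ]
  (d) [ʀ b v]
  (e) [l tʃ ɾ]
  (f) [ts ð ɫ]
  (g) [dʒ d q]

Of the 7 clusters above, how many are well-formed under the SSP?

(a) [r w]: profile 5-6 — obeys.
(b) [p ɾ j]: profile 1-5-6 — obeys.
(c) [t ŋ]: profile 1-4 — obeys.
(d) [ʀ b v]: profile 5-1-3 — violates.
(e) [l tʃ ɾ]: profile 5-2-5 — violates.
(f) [ts ð ɫ]: profile 2-3-5 — obeys.
(g) [dʒ d q]: profile 2-1-1 — violates.

4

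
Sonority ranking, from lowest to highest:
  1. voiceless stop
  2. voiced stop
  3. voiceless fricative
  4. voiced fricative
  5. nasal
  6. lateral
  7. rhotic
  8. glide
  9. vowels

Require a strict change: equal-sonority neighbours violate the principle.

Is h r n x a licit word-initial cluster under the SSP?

/h/ — voiceless fricative, sonority 3.
/r/ — rhotic, sonority 7.
/n/ — nasal, sonority 5.
/x/ — voiceless fricative, sonority 3.
The profile is 3-7-5-3. Between /r/ (7) and /n/ (5) sonority does not rise, so the cluster violates the SSP.

no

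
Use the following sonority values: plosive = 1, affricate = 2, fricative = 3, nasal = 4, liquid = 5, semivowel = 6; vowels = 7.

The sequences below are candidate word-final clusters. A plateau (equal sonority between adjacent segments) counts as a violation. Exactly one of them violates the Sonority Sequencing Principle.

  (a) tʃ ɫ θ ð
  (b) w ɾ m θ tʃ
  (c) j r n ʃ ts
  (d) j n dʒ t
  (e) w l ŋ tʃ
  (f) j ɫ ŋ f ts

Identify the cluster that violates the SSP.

a

(a) tʃ ɫ θ ð: profile 2-5-3-3 — violates.
(b) w ɾ m θ tʃ: profile 6-5-4-3-2 — obeys.
(c) j r n ʃ ts: profile 6-5-4-3-2 — obeys.
(d) j n dʒ t: profile 6-4-2-1 — obeys.
(e) w l ŋ tʃ: profile 6-5-4-2 — obeys.
(f) j ɫ ŋ f ts: profile 6-5-4-3-2 — obeys.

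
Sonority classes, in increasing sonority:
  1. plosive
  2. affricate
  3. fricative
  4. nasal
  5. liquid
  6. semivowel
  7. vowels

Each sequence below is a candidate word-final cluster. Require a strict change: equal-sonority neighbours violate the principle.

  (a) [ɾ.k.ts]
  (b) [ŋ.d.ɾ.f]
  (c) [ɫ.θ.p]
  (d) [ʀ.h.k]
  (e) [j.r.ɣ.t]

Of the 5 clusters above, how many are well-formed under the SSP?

(a) [ɾ.k.ts]: profile 5-1-2 — violates.
(b) [ŋ.d.ɾ.f]: profile 4-1-5-3 — violates.
(c) [ɫ.θ.p]: profile 5-3-1 — obeys.
(d) [ʀ.h.k]: profile 5-3-1 — obeys.
(e) [j.r.ɣ.t]: profile 6-5-3-1 — obeys.

3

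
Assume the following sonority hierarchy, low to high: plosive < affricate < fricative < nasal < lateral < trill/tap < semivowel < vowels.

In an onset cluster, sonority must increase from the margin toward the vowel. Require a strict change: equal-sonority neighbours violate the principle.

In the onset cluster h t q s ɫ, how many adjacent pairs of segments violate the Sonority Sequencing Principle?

/h/: fricative = 3.
/t/: plosive = 1.
/q/: plosive = 1.
/s/: fricative = 3.
/ɫ/: lateral = 5.
/h/→/t/: 3→1 (does not rise) — violation.
/t/→/q/: 1→1 (plateau) — violation.
/q/→/s/: 1→3 (rises) — ok.
/s/→/ɫ/: 3→5 (rises) — ok.

2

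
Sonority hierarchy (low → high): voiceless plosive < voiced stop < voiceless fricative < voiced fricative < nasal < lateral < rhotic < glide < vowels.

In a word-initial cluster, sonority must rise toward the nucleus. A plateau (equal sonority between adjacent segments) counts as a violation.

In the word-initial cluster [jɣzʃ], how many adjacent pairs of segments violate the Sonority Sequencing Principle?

3

/j/: glide = 8.
/ɣ/: voiced fricative = 4.
/z/: voiced fricative = 4.
/ʃ/: voiceless fricative = 3.
/j/→/ɣ/: 8→4 (does not rise) — violation.
/ɣ/→/z/: 4→4 (plateau) — violation.
/z/→/ʃ/: 4→3 (does not rise) — violation.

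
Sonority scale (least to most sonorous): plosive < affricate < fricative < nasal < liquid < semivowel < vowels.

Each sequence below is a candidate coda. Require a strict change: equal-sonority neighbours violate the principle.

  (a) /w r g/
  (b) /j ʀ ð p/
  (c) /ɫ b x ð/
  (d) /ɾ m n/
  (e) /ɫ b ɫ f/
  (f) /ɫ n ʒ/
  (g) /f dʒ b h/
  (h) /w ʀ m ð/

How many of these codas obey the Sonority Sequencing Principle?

4

(a) 6-5-1 → obeys
(b) 6-5-3-1 → obeys
(c) 5-1-3-3 → violates
(d) 5-4-4 → violates
(e) 5-1-5-3 → violates
(f) 5-4-3 → obeys
(g) 3-2-1-3 → violates
(h) 6-5-4-3 → obeys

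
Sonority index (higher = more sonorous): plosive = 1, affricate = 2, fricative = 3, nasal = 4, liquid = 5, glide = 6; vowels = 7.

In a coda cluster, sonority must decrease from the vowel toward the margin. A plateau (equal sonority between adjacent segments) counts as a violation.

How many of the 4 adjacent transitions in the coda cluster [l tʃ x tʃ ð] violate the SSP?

2

/l/ is a liquid (sonority 5).
/tʃ/ is an affricate (sonority 2).
/x/ is a fricative (sonority 3).
/tʃ/ is an affricate (sonority 2).
/ð/ is a fricative (sonority 3).
/l/→/tʃ/: 5→2 (falls) — ok.
/tʃ/→/x/: 2→3 (does not fall) — violation.
/x/→/tʃ/: 3→2 (falls) — ok.
/tʃ/→/ð/: 2→3 (does not fall) — violation.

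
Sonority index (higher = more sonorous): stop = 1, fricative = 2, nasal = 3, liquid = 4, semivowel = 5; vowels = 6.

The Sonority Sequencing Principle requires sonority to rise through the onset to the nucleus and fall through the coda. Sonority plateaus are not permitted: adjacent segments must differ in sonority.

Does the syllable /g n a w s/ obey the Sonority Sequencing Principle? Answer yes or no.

Onset: /g/ is a stop (sonority 1), /n/ is a nasal (sonority 3); then the nucleus /a/ (sonority 6).
Onset profile 1-3-6 — rises to the nucleus.
Coda: /w/ is a semivowel (sonority 5), /s/ is a fricative (sonority 2).
Coda profile 6-5-2 — falls from the nucleus.

yes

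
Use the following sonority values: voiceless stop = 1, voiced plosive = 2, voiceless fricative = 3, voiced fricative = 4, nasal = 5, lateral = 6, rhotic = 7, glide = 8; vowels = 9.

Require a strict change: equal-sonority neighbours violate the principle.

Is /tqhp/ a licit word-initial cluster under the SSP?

/t/ — voiceless stop, sonority 1.
/q/ — voiceless stop, sonority 1.
/h/ — voiceless fricative, sonority 3.
/p/ — voiceless stop, sonority 1.
The profile is 1-1-3-1. Between /t/ (1) and /q/ (1) sonority does not rise, so the cluster violates the SSP.

no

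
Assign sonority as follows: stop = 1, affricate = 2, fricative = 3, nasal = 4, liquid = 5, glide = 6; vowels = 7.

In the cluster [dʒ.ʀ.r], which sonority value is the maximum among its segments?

/dʒ/ — affricate, sonority 2.
/ʀ/ — liquid, sonority 5.
/r/ — liquid, sonority 5.
The maximum is 5.

5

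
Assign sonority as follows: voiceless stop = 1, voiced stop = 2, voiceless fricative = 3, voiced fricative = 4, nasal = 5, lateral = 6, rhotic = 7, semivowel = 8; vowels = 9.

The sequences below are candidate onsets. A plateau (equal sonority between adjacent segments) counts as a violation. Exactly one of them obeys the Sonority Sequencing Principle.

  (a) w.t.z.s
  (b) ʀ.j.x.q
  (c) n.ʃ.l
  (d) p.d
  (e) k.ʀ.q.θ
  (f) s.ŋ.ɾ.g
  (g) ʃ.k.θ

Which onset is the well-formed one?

d

(a) w.t.z.s: profile 8-1-4-3 — violates.
(b) ʀ.j.x.q: profile 7-8-3-1 — violates.
(c) n.ʃ.l: profile 5-3-6 — violates.
(d) p.d: profile 1-2 — obeys.
(e) k.ʀ.q.θ: profile 1-7-1-3 — violates.
(f) s.ŋ.ɾ.g: profile 3-5-7-2 — violates.
(g) ʃ.k.θ: profile 3-1-3 — violates.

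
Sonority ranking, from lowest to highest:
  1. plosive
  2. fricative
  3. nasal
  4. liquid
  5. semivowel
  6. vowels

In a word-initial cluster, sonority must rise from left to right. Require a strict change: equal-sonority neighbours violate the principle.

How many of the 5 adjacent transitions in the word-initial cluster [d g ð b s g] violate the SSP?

/d/ is a plosive (sonority 1).
/g/ is a plosive (sonority 1).
/ð/ is a fricative (sonority 2).
/b/ is a plosive (sonority 1).
/s/ is a fricative (sonority 2).
/g/ is a plosive (sonority 1).
/d/→/g/: 1→1 (plateau) — violation.
/g/→/ð/: 1→2 (rises) — ok.
/ð/→/b/: 2→1 (does not rise) — violation.
/b/→/s/: 1→2 (rises) — ok.
/s/→/g/: 2→1 (does not rise) — violation.

3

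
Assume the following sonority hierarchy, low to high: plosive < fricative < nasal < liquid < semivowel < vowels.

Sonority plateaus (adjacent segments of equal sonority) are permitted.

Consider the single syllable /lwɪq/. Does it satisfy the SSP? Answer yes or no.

Onset: /l/ is a liquid (sonority 4), /w/ is a semivowel (sonority 5); then the nucleus /ɪ/ (sonority 6).
Onset profile 4-5-6 — rises to the nucleus.
Coda: /q/ is a plosive (sonority 1).
Coda profile 6-1 — falls from the nucleus.

yes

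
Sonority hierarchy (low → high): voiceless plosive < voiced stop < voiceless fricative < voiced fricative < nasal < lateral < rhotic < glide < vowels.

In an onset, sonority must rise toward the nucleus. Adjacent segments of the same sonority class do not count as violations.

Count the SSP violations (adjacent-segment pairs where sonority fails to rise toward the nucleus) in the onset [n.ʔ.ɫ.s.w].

/n/ is a nasal (sonority 5).
/ʔ/ is a voiceless plosive (sonority 1).
/ɫ/ is a lateral (sonority 6).
/s/ is a voiceless fricative (sonority 3).
/w/ is a glide (sonority 8).
/n/→/ʔ/: 5→1 (does not rise) — violation.
/ʔ/→/ɫ/: 1→6 (rises) — ok.
/ɫ/→/s/: 6→3 (does not rise) — violation.
/s/→/w/: 3→8 (rises) — ok.

2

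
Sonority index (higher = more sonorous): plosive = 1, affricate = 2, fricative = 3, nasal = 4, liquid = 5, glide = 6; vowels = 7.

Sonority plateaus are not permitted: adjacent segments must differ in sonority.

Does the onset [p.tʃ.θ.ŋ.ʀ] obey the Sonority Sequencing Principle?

yes

/p/ is a plosive (sonority 1).
/tʃ/ is an affricate (sonority 2).
/θ/ is a fricative (sonority 3).
/ŋ/ is a nasal (sonority 4).
/ʀ/ is a liquid (sonority 5).
The profile 1-2-3-4-5 strictly rises, so the onset satisfies the SSP.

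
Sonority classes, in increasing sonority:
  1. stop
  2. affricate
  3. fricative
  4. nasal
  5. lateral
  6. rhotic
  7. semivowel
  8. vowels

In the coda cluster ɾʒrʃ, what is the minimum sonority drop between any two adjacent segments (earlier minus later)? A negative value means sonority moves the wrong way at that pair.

/ɾ/: rhotic = 6.
/ʒ/: fricative = 3.
/r/: rhotic = 6.
/ʃ/: fricative = 3.
/ɾ/→/ʒ/: change +3.
/ʒ/→/r/: change -3.
/r/→/ʃ/: change +3.
Minimum = -3.

-3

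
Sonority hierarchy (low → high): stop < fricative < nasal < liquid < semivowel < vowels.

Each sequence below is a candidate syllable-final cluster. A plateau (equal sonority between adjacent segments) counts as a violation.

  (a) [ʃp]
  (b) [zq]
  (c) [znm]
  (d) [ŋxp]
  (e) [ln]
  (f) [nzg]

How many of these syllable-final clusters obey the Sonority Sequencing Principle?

5

(a) [ʃp]: profile 2-1 — obeys.
(b) [zq]: profile 2-1 — obeys.
(c) [znm]: profile 2-3-3 — violates.
(d) [ŋxp]: profile 3-2-1 — obeys.
(e) [ln]: profile 4-3 — obeys.
(f) [nzg]: profile 3-2-1 — obeys.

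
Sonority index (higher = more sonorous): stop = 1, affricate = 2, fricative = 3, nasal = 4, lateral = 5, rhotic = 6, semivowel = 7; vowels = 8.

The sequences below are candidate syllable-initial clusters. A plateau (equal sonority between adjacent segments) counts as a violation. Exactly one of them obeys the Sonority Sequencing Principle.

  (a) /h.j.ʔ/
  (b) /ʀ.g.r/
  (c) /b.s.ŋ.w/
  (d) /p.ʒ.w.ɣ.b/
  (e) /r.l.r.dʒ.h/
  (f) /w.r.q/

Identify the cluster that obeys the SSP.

c

(a) /h.j.ʔ/: profile 3-7-1 — violates.
(b) /ʀ.g.r/: profile 6-1-6 — violates.
(c) /b.s.ŋ.w/: profile 1-3-4-7 — obeys.
(d) /p.ʒ.w.ɣ.b/: profile 1-3-7-3-1 — violates.
(e) /r.l.r.dʒ.h/: profile 6-5-6-2-3 — violates.
(f) /w.r.q/: profile 7-6-1 — violates.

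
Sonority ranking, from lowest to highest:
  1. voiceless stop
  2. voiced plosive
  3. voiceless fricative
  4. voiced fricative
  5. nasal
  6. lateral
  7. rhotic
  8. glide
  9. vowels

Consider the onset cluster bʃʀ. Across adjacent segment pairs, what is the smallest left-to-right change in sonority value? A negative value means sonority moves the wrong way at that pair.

1

/b/: voiced plosive = 2.
/ʃ/: voiceless fricative = 3.
/ʀ/: rhotic = 7.
/b/→/ʃ/: change +1.
/ʃ/→/ʀ/: change +4.
Minimum = 1.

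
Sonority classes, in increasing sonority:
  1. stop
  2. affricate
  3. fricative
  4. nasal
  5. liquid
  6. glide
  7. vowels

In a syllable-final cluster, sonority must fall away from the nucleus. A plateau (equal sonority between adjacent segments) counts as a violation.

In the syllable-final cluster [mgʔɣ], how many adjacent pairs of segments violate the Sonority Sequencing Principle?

/m/ is a nasal (sonority 4).
/g/ is a stop (sonority 1).
/ʔ/ is a stop (sonority 1).
/ɣ/ is a fricative (sonority 3).
/m/→/g/: 4→1 (falls) — ok.
/g/→/ʔ/: 1→1 (plateau) — violation.
/ʔ/→/ɣ/: 1→3 (does not fall) — violation.

2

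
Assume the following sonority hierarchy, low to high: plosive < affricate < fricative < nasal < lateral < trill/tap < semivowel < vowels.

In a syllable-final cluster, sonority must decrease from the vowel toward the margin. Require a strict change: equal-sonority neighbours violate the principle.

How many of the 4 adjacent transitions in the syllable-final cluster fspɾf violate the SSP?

2

/f/: fricative = 3.
/s/: fricative = 3.
/p/: plosive = 1.
/ɾ/: trill/tap = 6.
/f/: fricative = 3.
/f/→/s/: 3→3 (plateau) — violation.
/s/→/p/: 3→1 (falls) — ok.
/p/→/ɾ/: 1→6 (does not fall) — violation.
/ɾ/→/f/: 6→3 (falls) — ok.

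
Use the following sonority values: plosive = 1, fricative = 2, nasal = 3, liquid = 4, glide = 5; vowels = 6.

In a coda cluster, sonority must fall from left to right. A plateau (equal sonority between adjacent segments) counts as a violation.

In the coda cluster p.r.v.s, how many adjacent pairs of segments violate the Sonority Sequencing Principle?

/p/: plosive = 1.
/r/: liquid = 4.
/v/: fricative = 2.
/s/: fricative = 2.
/p/→/r/: 1→4 (does not fall) — violation.
/r/→/v/: 4→2 (falls) — ok.
/v/→/s/: 2→2 (plateau) — violation.

2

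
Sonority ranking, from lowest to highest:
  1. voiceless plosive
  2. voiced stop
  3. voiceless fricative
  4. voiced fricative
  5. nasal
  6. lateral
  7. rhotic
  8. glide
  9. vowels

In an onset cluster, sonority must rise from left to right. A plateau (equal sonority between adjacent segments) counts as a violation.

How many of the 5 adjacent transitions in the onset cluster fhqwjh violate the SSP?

/f/ — voiceless fricative, sonority 3.
/h/ — voiceless fricative, sonority 3.
/q/ — voiceless plosive, sonority 1.
/w/ — glide, sonority 8.
/j/ — glide, sonority 8.
/h/ — voiceless fricative, sonority 3.
/f/→/h/: 3→3 (plateau) — violation.
/h/→/q/: 3→1 (does not rise) — violation.
/q/→/w/: 1→8 (rises) — ok.
/w/→/j/: 8→8 (plateau) — violation.
/j/→/h/: 8→3 (does not rise) — violation.

4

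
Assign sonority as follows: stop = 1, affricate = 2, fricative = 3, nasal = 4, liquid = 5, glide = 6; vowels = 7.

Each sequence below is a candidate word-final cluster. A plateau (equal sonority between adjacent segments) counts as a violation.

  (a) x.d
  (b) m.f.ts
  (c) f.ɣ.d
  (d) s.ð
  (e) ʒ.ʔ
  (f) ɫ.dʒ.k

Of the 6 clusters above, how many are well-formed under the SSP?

(a) x.d: profile 3-1 — obeys.
(b) m.f.ts: profile 4-3-2 — obeys.
(c) f.ɣ.d: profile 3-3-1 — violates.
(d) s.ð: profile 3-3 — violates.
(e) ʒ.ʔ: profile 3-1 — obeys.
(f) ɫ.dʒ.k: profile 5-2-1 — obeys.

4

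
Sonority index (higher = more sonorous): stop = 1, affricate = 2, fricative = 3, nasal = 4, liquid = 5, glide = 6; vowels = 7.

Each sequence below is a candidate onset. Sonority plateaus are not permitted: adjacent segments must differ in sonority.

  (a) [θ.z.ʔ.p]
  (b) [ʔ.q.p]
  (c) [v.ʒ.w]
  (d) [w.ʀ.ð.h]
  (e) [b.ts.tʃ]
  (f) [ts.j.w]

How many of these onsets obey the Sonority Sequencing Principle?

(a) [θ.z.ʔ.p]: profile 3-3-1-1 — violates.
(b) [ʔ.q.p]: profile 1-1-1 — violates.
(c) [v.ʒ.w]: profile 3-3-6 — violates.
(d) [w.ʀ.ð.h]: profile 6-5-3-3 — violates.
(e) [b.ts.tʃ]: profile 1-2-2 — violates.
(f) [ts.j.w]: profile 2-6-6 — violates.

0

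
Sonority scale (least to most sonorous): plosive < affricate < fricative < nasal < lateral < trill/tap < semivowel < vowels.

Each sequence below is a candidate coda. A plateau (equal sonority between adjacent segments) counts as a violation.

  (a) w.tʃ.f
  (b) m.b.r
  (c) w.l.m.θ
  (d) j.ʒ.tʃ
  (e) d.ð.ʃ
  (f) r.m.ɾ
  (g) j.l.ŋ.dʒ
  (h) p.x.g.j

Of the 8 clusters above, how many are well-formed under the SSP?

(a) sonority 7-2-3: ill-formed.
(b) sonority 4-1-6: ill-formed.
(c) sonority 7-5-4-3: well-formed.
(d) sonority 7-3-2: well-formed.
(e) sonority 1-3-3: ill-formed.
(f) sonority 6-4-6: ill-formed.
(g) sonority 7-5-4-2: well-formed.
(h) sonority 1-3-1-7: ill-formed.

3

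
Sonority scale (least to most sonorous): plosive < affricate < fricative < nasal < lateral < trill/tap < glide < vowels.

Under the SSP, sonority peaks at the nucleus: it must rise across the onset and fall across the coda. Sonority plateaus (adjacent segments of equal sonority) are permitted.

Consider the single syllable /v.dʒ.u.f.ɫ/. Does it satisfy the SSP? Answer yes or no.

no

Onset: /v/ is a fricative (sonority 3), /dʒ/ is an affricate (sonority 2); then the nucleus /u/ (sonority 8).
Onset profile 3-2-8 — does not rise throughout.
Coda: /f/ is a fricative (sonority 3), /ɫ/ is a lateral (sonority 5).
Coda profile 8-3-5 — does not fall throughout.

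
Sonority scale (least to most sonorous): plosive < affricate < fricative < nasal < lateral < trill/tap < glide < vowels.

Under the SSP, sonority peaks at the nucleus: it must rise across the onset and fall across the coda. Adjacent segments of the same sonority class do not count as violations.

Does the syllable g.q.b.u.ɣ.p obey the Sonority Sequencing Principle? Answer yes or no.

Onset: /g/ is a plosive (sonority 1), /q/ is a plosive (sonority 1), /b/ is a plosive (sonority 1); then the nucleus /u/ (sonority 8).
Onset profile 1-1-1-8 — rises to the nucleus.
Coda: /ɣ/ is a fricative (sonority 3), /p/ is a plosive (sonority 1).
Coda profile 8-3-1 — falls from the nucleus.

yes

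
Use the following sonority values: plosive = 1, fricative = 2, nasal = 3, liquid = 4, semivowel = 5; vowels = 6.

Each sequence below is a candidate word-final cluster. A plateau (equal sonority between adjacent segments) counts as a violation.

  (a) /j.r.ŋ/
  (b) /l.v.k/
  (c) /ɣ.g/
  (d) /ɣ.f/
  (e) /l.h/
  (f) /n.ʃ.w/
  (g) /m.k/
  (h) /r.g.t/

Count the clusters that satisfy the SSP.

(a) sonority 5-4-3: well-formed.
(b) sonority 4-2-1: well-formed.
(c) sonority 2-1: well-formed.
(d) sonority 2-2: ill-formed.
(e) sonority 4-2: well-formed.
(f) sonority 3-2-5: ill-formed.
(g) sonority 3-1: well-formed.
(h) sonority 4-1-1: ill-formed.

5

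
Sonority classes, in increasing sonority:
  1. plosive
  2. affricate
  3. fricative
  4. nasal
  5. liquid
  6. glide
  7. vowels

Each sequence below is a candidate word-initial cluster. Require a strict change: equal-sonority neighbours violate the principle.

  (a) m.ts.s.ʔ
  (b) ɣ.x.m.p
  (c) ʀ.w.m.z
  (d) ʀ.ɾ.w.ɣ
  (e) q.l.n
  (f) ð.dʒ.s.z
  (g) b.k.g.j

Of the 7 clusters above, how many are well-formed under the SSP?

0

(a) 4-2-3-1 → violates
(b) 3-3-4-1 → violates
(c) 5-6-4-3 → violates
(d) 5-5-6-3 → violates
(e) 1-5-4 → violates
(f) 3-2-3-3 → violates
(g) 1-1-1-6 → violates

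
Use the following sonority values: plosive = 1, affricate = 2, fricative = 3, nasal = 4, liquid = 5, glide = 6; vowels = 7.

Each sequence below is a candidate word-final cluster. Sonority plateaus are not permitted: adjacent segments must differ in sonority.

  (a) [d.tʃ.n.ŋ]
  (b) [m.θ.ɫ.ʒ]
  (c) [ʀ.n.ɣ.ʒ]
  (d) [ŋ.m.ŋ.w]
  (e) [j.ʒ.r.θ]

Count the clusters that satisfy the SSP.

(a) sonority 1-2-4-4: ill-formed.
(b) sonority 4-3-5-3: ill-formed.
(c) sonority 5-4-3-3: ill-formed.
(d) sonority 4-4-4-6: ill-formed.
(e) sonority 6-3-5-3: ill-formed.

0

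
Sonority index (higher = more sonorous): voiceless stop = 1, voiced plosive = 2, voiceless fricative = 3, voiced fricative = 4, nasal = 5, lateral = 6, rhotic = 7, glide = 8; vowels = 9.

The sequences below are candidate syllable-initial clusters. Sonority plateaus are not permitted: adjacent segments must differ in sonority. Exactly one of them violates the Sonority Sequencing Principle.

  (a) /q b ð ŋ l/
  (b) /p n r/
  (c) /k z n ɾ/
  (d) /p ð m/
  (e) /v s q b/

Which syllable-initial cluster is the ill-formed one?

(a) 1-2-4-5-6 → obeys
(b) 1-5-7 → obeys
(c) 1-4-5-7 → obeys
(d) 1-4-5 → obeys
(e) 4-3-1-2 → violates

e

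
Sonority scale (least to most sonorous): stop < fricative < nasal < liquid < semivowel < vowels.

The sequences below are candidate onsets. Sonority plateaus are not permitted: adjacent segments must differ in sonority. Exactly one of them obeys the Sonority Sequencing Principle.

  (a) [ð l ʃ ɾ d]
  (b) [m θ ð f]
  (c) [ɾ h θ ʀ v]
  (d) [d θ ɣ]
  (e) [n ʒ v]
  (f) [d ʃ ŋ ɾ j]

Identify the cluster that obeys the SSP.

f

(a) 2-4-2-4-1 → violates
(b) 3-2-2-2 → violates
(c) 4-2-2-4-2 → violates
(d) 1-2-2 → violates
(e) 3-2-2 → violates
(f) 1-2-3-4-5 → obeys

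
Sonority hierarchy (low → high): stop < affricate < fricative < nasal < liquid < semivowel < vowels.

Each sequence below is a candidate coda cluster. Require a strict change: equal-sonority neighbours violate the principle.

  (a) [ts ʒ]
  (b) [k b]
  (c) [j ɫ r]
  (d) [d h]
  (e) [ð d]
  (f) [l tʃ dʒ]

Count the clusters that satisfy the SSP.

1

(a) [ts ʒ]: profile 2-3 — violates.
(b) [k b]: profile 1-1 — violates.
(c) [j ɫ r]: profile 6-5-5 — violates.
(d) [d h]: profile 1-3 — violates.
(e) [ð d]: profile 3-1 — obeys.
(f) [l tʃ dʒ]: profile 5-2-2 — violates.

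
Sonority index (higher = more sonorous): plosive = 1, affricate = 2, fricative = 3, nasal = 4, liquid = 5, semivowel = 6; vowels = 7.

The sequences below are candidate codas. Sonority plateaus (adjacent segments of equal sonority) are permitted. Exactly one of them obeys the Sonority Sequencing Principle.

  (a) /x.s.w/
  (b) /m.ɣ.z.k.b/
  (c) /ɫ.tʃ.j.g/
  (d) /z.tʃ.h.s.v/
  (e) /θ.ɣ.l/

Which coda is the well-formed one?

(a) 3-3-6 → violates
(b) 4-3-3-1-1 → obeys
(c) 5-2-6-1 → violates
(d) 3-2-3-3-3 → violates
(e) 3-3-5 → violates

b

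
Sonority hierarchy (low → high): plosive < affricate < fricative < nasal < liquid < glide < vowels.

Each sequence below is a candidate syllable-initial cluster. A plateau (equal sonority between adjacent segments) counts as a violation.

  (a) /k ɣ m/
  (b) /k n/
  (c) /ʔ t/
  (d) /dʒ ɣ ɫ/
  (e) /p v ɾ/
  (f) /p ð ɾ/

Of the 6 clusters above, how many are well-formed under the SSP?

(a) sonority 1-3-4: well-formed.
(b) sonority 1-4: well-formed.
(c) sonority 1-1: ill-formed.
(d) sonority 2-3-5: well-formed.
(e) sonority 1-3-5: well-formed.
(f) sonority 1-3-5: well-formed.

5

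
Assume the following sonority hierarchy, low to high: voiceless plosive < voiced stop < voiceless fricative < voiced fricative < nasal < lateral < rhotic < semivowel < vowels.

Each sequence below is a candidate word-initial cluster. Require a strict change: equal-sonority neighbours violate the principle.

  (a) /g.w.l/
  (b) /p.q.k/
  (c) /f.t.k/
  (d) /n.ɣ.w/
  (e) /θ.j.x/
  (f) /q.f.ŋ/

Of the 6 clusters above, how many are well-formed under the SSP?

(a) 2-8-6 → violates
(b) 1-1-1 → violates
(c) 3-1-1 → violates
(d) 5-4-8 → violates
(e) 3-8-3 → violates
(f) 1-3-5 → obeys

1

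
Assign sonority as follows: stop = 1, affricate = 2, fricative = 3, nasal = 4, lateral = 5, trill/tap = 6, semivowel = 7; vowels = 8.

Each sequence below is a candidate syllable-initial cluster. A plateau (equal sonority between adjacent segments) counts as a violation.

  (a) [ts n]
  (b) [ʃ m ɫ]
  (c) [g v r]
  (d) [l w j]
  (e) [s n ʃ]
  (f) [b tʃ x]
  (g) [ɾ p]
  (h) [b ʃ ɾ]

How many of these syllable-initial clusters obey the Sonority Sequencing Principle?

(a) sonority 2-4: well-formed.
(b) sonority 3-4-5: well-formed.
(c) sonority 1-3-6: well-formed.
(d) sonority 5-7-7: ill-formed.
(e) sonority 3-4-3: ill-formed.
(f) sonority 1-2-3: well-formed.
(g) sonority 6-1: ill-formed.
(h) sonority 1-3-6: well-formed.

5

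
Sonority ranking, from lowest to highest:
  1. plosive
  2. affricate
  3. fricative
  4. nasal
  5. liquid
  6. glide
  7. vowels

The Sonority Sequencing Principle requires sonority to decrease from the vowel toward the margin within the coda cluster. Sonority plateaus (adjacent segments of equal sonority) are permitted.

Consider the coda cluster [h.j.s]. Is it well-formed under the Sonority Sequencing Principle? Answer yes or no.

/h/ is a fricative (sonority 3).
/j/ is a glide (sonority 6).
/s/ is a fricative (sonority 3).
The profile is 3-6-3. Between /h/ (3) and /j/ (6) sonority does not fall, so the cluster violates the SSP.

no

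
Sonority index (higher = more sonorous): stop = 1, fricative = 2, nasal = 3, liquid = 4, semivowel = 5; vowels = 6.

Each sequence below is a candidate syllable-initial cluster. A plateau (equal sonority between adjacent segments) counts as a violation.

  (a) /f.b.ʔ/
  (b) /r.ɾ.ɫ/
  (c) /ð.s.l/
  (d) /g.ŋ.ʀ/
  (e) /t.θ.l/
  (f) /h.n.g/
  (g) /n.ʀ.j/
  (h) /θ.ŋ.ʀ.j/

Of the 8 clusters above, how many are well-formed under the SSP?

4

(a) 2-1-1 → violates
(b) 4-4-4 → violates
(c) 2-2-4 → violates
(d) 1-3-4 → obeys
(e) 1-2-4 → obeys
(f) 2-3-1 → violates
(g) 3-4-5 → obeys
(h) 2-3-4-5 → obeys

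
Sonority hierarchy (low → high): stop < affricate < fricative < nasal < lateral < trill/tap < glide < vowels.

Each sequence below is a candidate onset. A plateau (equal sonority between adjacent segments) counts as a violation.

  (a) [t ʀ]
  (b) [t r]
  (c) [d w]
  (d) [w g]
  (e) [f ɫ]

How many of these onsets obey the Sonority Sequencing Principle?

(a) 1-6 → obeys
(b) 1-6 → obeys
(c) 1-7 → obeys
(d) 7-1 → violates
(e) 3-5 → obeys

4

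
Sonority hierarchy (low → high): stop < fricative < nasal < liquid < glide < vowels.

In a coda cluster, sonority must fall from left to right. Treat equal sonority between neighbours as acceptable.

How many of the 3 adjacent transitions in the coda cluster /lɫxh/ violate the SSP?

/l/: liquid = 4.
/ɫ/: liquid = 4.
/x/: fricative = 2.
/h/: fricative = 2.
/l/→/ɫ/: 4→4 (plateau, allowed) — ok.
/ɫ/→/x/: 4→2 (falls) — ok.
/x/→/h/: 2→2 (plateau, allowed) — ok.

0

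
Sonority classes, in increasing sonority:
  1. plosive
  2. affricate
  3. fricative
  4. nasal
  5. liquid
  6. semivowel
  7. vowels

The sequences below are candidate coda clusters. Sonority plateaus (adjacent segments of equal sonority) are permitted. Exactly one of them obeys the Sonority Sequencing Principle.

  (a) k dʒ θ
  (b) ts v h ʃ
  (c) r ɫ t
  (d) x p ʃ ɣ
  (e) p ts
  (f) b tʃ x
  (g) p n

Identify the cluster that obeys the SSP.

(a) sonority 1-2-3: ill-formed.
(b) sonority 2-3-3-3: ill-formed.
(c) sonority 5-5-1: well-formed.
(d) sonority 3-1-3-3: ill-formed.
(e) sonority 1-2: ill-formed.
(f) sonority 1-2-3: ill-formed.
(g) sonority 1-4: ill-formed.

c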